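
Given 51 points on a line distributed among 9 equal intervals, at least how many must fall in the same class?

By pigeonhole with 51 objects and 9 categories: ceiling(51/9).

Final answer: 6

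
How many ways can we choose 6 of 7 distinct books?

C(7,6) = 7!/(6! x (7-6)!).

Final answer: C(7,6) = 7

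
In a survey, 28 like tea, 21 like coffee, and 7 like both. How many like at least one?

|A union B| = |A| + |B| - |A intersect B| = 28 + 21 - 7.

Final answer: 42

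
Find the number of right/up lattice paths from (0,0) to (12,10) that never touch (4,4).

Total paths to (12,10): C(22,10) = 646646.
Paths through (4,4): C(8,4) x C(14,6) = 210210.
Avoiding (4,4): 646646 - 210210.

Final answer: 436436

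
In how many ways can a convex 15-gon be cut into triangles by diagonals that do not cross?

This is counted by the nth Catalan number C_n. Here n = 15 - 2 = 13.
C_n = C(2n,n)/(n+1), so C_{13} = C(26,13)/14 = 10400600/14.

Final answer: C_{13} = 742900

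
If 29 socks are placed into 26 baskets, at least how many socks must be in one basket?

By the pigeonhole principle: ceiling(29/26).

Final answer: 2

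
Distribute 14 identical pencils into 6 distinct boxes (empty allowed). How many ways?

Stars and bars: C(n+k-1, k-1) = C(19,5).

Final answer: C(19,5) = 11628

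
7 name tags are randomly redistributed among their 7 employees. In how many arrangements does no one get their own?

Derangements satisfy D(n) = (n-1)(D(n-1) + D(n-2)), starting from D(0)=1, D(1)=0.
D(2) = 1 x (0 + 1) = 1
D(3) = 2 x (1 + 0) = 2
D(4) = 3 x (2 + 1) = 9
D(5) = 4 x (9 + 2) = 44
D(6) = 5 x (44 + 9) = 265
D(7) = 6 x (D(6) + D(5)) = 6 x (265 + 44)

Final answer: D(7) = 1854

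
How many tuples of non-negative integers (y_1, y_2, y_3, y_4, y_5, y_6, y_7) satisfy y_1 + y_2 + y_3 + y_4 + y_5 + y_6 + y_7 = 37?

Stars and bars with 37 stars and 6 bars:
C(37+7-1, 7-1) = C(43,6).

Final answer: C(43,6) = 6096454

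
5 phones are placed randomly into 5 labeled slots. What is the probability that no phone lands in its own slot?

Derangements satisfy D(n) = (n-1)(D(n-1) + D(n-2)), starting from D(0)=1, D(1)=0.
Building up: D(2)=1, D(3)=2, D(4)=9, D(5)=44.
Total arrangements: 5! = 120.
Probability = D(5)/5! = 11/30.

Final answer: D(5)/5! = 44/120 = 0.366667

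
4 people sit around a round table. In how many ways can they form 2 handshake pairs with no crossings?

This is counted by the nth Catalan number C_n. Here n = 4/2 = 2.
C_n = C(2n,n)/(n+1), so C_{2} = C(4,2)/3 = 6/3.

Final answer: C_{2} = 2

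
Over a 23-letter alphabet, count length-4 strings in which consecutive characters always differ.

First character: 23 choices. Each subsequent: 22 choices (must differ from the previous one).
Total: 23 x 22^3.

Final answer: 23 x 22^{3} = 244904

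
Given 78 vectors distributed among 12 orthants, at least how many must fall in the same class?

By pigeonhole with 78 objects and 12 categories: ceiling(78/12).

Final answer: 7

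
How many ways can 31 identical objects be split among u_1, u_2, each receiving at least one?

Substitute u'_i = u_i - 1 (so u'_i >= 0). Then sum u'_i = 31 - 2 = 29.
Stars and bars: C(29+2-1, 2-1) = C(30,1).

Final answer: C(30,1) = 30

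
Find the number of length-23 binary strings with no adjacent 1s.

Let a(n) count valid strings. If the last bit is 0 the prefix is any valid string of length n-1; if it is 1 the string must end in 01 with a valid prefix of length n-2. So a(n) = a(n-1) + a(n-2), a(1)=2, a(2)=3.
Building up term by term: a(1)=2, a(2)=3, a(3)=5, a(4)=8, a(5)=13, a(6)=21, a(7)=34, a(8)=55, a(9)=89, a(10)=144, a(11)=233, a(12)=377, a(13)=610, a(14)=987, a(15)=1597, a(16)=2584, a(17)=4181, a(18)=6765, a(19)=10946, a(20)=17711, a(21)=28657, a(22)=46368, a(23)=75025.

Final answer: 75025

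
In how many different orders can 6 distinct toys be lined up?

The number of ways to arrange 6 distinct objects is 6!.

Final answer: 6! = 720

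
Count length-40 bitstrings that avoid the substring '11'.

Let a(n) count valid strings. If the last bit is 0 the prefix is any valid string of length n-1; if it is 1 the string must end in 01 with a valid prefix of length n-2. So a(n) = a(n-1) + a(n-2), a(1)=2, a(2)=3.
Computing successive values: a(1)=2, a(2)=3, a(3)=5, a(4)=8, a(5)=13, a(6)=21, a(7)=34, a(8)=55, a(9)=89, a(10)=144, a(11)=233, a(12)=377, a(13)=610, a(14)=987, a(15)=1597, a(16)=2584, a(17)=4181, a(18)=6765, a(19)=10946, a(20)=17711, a(21)=28657, a(22)=46368, a(23)=75025, a(24)=121393, a(25)=196418, a(26)=317811, a(27)=514229, a(28)=832040, a(29)=1346269, a(30)=2178309, a(31)=3524578, a(32)=5702887, a(33)=9227465, a(34)=14930352, a(35)=24157817, a(36)=39088169, a(37)=63245986, a(38)=102334155, a(39)=165580141, a(40)=267914296.

Final answer: 267914296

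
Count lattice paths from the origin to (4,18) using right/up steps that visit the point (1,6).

Paths (0,0)->(1,6): C(7,6) = 7.
Paths (1,6)->(4,18): C(15,12) = 455.
By multiplication principle: 7 x 455.

Final answer: 3185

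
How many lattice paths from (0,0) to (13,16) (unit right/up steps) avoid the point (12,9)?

Total paths to (13,16): C(29,16) = 67863915.
Paths through (12,9): C(21,9) x C(8,7) = 2351440.
Avoiding (12,9): 67863915 - 2351440.

Final answer: 65512475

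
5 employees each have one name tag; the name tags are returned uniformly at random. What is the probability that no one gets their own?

Derangements satisfy D(n) = (n-1)(D(n-1) + D(n-2)), starting from D(0)=1, D(1)=0.
Building up: D(2)=1, D(3)=2, D(4)=9, D(5)=44.
Total arrangements: 5! = 120.
Probability = D(5)/5! = 11/30.

Final answer: D(5)/5! = 44/120 = 0.366667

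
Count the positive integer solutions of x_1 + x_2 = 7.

Substitute x'_i = x_i - 1 (so x'_i >= 0). Then sum x'_i = 7 - 2 = 5.
Stars and bars: C(5+2-1, 2-1) = C(6,1).

Final answer: C(6,1) = 6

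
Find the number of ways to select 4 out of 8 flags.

C(8,4) = 8!/(4! x (8-4)!).

Final answer: C(8,4) = 70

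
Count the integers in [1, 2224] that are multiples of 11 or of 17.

Multiples of 11: 202. Multiples of 17: 130. Of both (lcm=187): 11.
By inclusion-exclusion: 202 + 130 - 11.

Final answer: 321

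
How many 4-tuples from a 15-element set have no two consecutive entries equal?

First character: 15 choices. Each subsequent: 14 choices (must differ from the previous one).
Total: 15 x 14^3.

Final answer: 15 x 14^{3} = 41160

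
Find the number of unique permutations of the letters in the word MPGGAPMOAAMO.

Letters (A:3, G:2, M:3, O:2, P:2). Total letters: 12.
Permutations = 12!/(3! x 3! x 2! x 2! x 2!).

Final answer: 1663200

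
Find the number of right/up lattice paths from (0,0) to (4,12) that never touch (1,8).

Total paths to (4,12): C(16,12) = 1820.
Paths through (1,8): C(9,8) x C(7,4) = 315.
Avoiding (1,8): 1820 - 315.

Final answer: 1505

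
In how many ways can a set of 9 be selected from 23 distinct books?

C(23,9) = 23!/(9! x 14!).

Final answer: \binom{23}{9} = 817190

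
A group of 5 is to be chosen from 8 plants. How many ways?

C(8,5) = 8!/(5! x 3!).

Final answer: \binom{8}{5} = 56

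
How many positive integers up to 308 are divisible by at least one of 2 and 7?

Multiples of 2: 154. Multiples of 7: 44. Of both (lcm=14): 22.
By inclusion-exclusion: 154 + 44 - 22.

Final answer: 176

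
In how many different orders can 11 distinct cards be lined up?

The number of ways to arrange 11 distinct objects is 11!.

Final answer: 11! = 39916800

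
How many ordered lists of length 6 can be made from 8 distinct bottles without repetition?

P(8,6) = 8!/(8-6)! = 8!/2!.

Final answer: P(8,6) = 20160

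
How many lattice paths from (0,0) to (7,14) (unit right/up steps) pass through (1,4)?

Paths (0,0)->(1,4): C(5,4) = 5.
Paths (1,4)->(7,14): C(16,10) = 8008.
By multiplication principle: 5 x 8008.

Final answer: 40040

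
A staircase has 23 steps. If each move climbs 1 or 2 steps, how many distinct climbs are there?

Condition on the final move: it is a 1-step (f(n-1) ways to get there) or a 2-step (f(n-2) ways), so f(n) = f(n-1) + f(n-2), with f(1)=1, f(2)=2.
Iterating the recurrence: f(1)=1, f(2)=2, f(3)=3, f(4)=5, f(5)=8, f(6)=13, f(7)=21, f(8)=34, f(9)=55, f(10)=89, f(11)=144, f(12)=233, f(13)=377, f(14)=610, f(15)=987, f(16)=1597, f(17)=2584, f(18)=4181, f(19)=6765, f(20)=10946, f(21)=17711, f(22)=28657, f(23)=46368.

Final answer: 46368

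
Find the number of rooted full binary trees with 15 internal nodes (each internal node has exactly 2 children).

The structures are counted by the Catalan number C_n. Here n = 15.
C_n = (2n)!/(n!(n+1)!), so C_{15} = 30!/(15! x 16!) = C(30,15)/16 = 155117520/16.

Final answer: C_{15} = 9694845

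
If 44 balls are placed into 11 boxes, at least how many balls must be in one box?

By the pigeonhole principle: ceiling(44/11).

Final answer: 4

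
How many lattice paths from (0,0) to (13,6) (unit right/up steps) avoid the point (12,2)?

Total paths to (13,6): C(19,6) = 27132.
Paths through (12,2): C(14,2) x C(5,4) = 455.
Avoiding (12,2): 27132 - 455.

Final answer: 26677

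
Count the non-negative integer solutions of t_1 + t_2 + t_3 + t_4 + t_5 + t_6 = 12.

Stars and bars with 12 stars and 5 bars:
C(12+6-1, 6-1) = C(17,5).

Final answer: C(17,5) = 6188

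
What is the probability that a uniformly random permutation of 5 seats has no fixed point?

Derangements satisfy D(n) = (n-1)(D(n-1) + D(n-2)), starting from D(0)=1, D(1)=0.
Building up: D(2)=1, D(3)=2, D(4)=9, D(5)=44.
Total arrangements: 5! = 120.
Probability = D(5)/5! = 11/30.

Final answer: D(5)/5! = 44/120 = 0.366667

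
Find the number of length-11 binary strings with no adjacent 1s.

Let a(n) count valid strings. If the last bit is 0 the prefix is any valid string of length n-1; if it is 1 the string must end in 01 with a valid prefix of length n-2. So a(n) = a(n-1) + a(n-2), a(1)=2, a(2)=3.
Iterating the recurrence: a(1)=2, a(2)=3, a(3)=5, a(4)=8, a(5)=13, a(6)=21, a(7)=34, a(8)=55, a(9)=89, a(10)=144, a(11)=233.

Final answer: 233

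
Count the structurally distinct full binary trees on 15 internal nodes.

This is counted by the nth Catalan number C_n. Here n = 15.
C_n = (2n)!/(n!(n+1)!), so C_{15} = 30!/(15! x 16!) = C(30,15)/16 = 155117520/16.

Final answer: C_{15} = 9694845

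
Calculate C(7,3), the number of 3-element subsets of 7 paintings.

C(7,3) = 7!/(3! x (7-3)!).

Final answer: C(7,3) = 35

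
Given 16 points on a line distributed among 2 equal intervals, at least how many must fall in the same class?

By pigeonhole with 16 objects and 2 categories: ceiling(16/2).

Final answer: 8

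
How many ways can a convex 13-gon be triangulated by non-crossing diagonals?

The structures are counted by the Catalan number C_n. Here n = 13 - 2 = 11.
C_n = (2n)!/(n!(n+1)!), so C_{11} = 22!/(11! x 12!) = C(22,11)/12 = 705432/12.

Final answer: C_{11} = 58786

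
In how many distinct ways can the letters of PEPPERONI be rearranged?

Letters (E:2, I:1, N:1, O:1, P:3, R:1). Total letters: 9.
Permutations = 9!/(3! x 2!).

Final answer: 30240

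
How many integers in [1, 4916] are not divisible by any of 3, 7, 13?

|div by 3|=1638, |div by 7|=702, |div by 13|=378.
|div by 3&7|=234, |div by 3&13|=126, |div by 7&13|=54, |div by all|=18.
By inclusion-exclusion, divisible by at least one: 1638+702+378-234-126-54+18 = 2322.
Not divisible by any: 4916 - 2322.

Final answer: 2594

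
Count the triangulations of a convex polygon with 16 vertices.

This is counted by the nth Catalan number C_n. Here n = 16 - 2 = 14.
C_n = C(2n,n)/(n+1), so C_{14} = C(28,14)/15 = 40116600/15.

Final answer: C_{14} = 2674440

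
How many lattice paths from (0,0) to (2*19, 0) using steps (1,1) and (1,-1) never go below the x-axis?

Total monotonic paths to (19,19): C(38,19) = 35345263800.
Reflecting each bad path at its first crossing gives a bijection with paths to (18,20): C(38,20) = 33578000610.
Valid Dyck paths: 35345263800 - 33578000610.
(Equivalently, C_{19} = C(38,19)/20 = 35345263800/20.)

Final answer: C_{19} = 1767263190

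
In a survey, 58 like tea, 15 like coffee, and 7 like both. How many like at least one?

|A union B| = |A| + |B| - |A intersect B| = 58 + 15 - 7.

Final answer: 66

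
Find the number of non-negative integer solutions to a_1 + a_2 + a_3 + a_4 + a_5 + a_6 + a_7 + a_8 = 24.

Stars and bars with 24 stars and 7 bars:
C(24+8-1, 8-1) = C(31,7).

Final answer: C(31,7) = 2629575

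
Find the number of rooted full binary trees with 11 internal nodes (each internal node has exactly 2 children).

This is a standard Catalan-number count: the answer is C_n. Here n = 11.
Using C_0 = 1 and C_(k+1) = C_k x 2(2k+1)/(k+2), build up term by term: C_1=1, C_2=2, C_3=5, C_4=14, C_5=42, C_6=132, C_7=429, C_8=1430, C_9=4862, C_10=16796, C_11=58786.

Final answer: C_{11} = 58786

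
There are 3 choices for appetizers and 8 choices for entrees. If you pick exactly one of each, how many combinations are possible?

By the multiplication principle: 3 x 8.

Final answer: 24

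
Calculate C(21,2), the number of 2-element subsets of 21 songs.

C(21,2) = 21!/(2! x (21-2)!).

Final answer: C(21,2) = 210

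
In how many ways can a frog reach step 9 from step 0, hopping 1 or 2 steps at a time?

Let f(n) count the ways. The last step is size 1 or 2, so f(n) = f(n-1) + f(n-2) with f(1)=1, f(2)=2.
Iterating the recurrence: f(1)=1, f(2)=2, f(3)=3, f(4)=5, f(5)=8, f(6)=13, f(7)=21, f(8)=34, f(9)=55.

Final answer: 55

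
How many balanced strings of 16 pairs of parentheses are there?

This is a standard Catalan-number count: the answer is C_n. Here n = 16 (pairs).
Using C_0 = 1 and C_(k+1) = C_k x 2(2k+1)/(k+2), build up term by term: C_1=1, C_2=2, C_3=5, C_4=14, C_5=42, C_6=132, C_7=429, C_8=1430, C_9=4862, C_10=16796, C_11=58786, C_12=208012, C_13=742900, C_14=2674440, C_15=9694845, C_16=35357670.

Final answer: C_{16} = 35357670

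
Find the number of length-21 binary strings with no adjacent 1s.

A valid string ends in 0 (append to any length-(n-1) valid string) or in 01 (append to any length-(n-2) valid string), so a(n) = a(n-1) + a(n-2) with a(1)=2, a(2)=3.
Iterating the recurrence: a(1)=2, a(2)=3, a(3)=5, a(4)=8, a(5)=13, a(6)=21, a(7)=34, a(8)=55, a(9)=89, a(10)=144, a(11)=233, a(12)=377, a(13)=610, a(14)=987, a(15)=1597, a(16)=2584, a(17)=4181, a(18)=6765, a(19)=10946, a(20)=17711, a(21)=28657.

Final answer: 28657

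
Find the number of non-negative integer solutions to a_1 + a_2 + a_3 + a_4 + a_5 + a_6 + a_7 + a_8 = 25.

Stars and bars with 25 stars and 7 bars:
C(25+8-1, 8-1) = C(32,7).

Final answer: C(32,7) = 3365856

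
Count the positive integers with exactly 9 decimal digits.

The leading digit cannot be 0 (9 options); the other 8 digits can be anything (10 options each).
Total: 9 x 10^8.

Final answer: 900000000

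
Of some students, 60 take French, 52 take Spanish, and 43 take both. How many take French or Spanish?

|A union B| = |A| + |B| - |A intersect B| = 60 + 52 - 43.

Final answer: 69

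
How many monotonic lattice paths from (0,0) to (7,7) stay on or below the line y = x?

Total monotonic paths to (7,7): C(14,7) = 3432.
A path is bad iff it touches y = x + 1; reflecting its initial segment maps bad paths bijectively onto all paths to (6,8), of which there are C(14,8) = 3003.
Valid Dyck paths: 3432 - 3003.
(These counts are the Catalan numbers.)

Final answer: C_{7} = 429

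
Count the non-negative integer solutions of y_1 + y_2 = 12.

Stars and bars with 12 stars and 1 bars:
C(12+2-1, 2-1) = C(13,1).

Final answer: C(13,1) = 13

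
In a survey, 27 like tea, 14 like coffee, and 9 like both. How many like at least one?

|A union B| = |A| + |B| - |A intersect B| = 27 + 14 - 9.

Final answer: 32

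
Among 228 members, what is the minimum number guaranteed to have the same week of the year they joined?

There are 52 possible values for week of the year they joined. With 228 members and 52 categories, by pigeonhole: ceiling(228/52).

Final answer: 5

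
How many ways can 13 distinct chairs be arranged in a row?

The number of ways to arrange 13 distinct objects is 13!.

Final answer: 13! = 6227020800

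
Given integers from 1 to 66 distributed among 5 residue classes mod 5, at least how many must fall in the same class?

By pigeonhole with 66 objects and 5 categories: ceiling(66/5).

Final answer: 14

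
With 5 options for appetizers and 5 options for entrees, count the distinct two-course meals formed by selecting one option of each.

By the multiplication principle: 5 x 5.

Final answer: 25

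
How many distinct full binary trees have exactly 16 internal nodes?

This is a standard Catalan-number count: the answer is C_n. Here n = 16.
C_n = (2n)!/(n!(n+1)!), so C_{16} = 32!/(16! x 17!) = C(32,16)/17 = 601080390/17.

Final answer: C_{16} = 35357670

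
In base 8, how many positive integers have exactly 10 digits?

These are the integers in [8^9, 8^10), so the count is 8^10 - 8^9 = 7 x 8^9.

Final answer: 939524096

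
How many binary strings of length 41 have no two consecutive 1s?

A valid string ends in 0 (append to any length-(n-1) valid string) or in 01 (append to any length-(n-2) valid string), so a(n) = a(n-1) + a(n-2) with a(1)=2, a(2)=3.
Iterating the recurrence: a(1)=2, a(2)=3, a(3)=5, a(4)=8, a(5)=13, a(6)=21, a(7)=34, a(8)=55, a(9)=89, a(10)=144, a(11)=233, a(12)=377, a(13)=610, a(14)=987, a(15)=1597, a(16)=2584, a(17)=4181, a(18)=6765, a(19)=10946, a(20)=17711, a(21)=28657, a(22)=46368, a(23)=75025, a(24)=121393, a(25)=196418, a(26)=317811, a(27)=514229, a(28)=832040, a(29)=1346269, a(30)=2178309, a(31)=3524578, a(32)=5702887, a(33)=9227465, a(34)=14930352, a(35)=24157817, a(36)=39088169, a(37)=63245986, a(38)=102334155, a(39)=165580141, a(40)=267914296, a(41)=433494437.

Final answer: 433494437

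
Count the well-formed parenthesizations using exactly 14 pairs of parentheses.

The structures are counted by the Catalan number C_n. Here n = 14 (pairs).
C_n = C(2n,n) - C(2n,n+1), so C_{14} = C(28,14) - C(28,15) = 40116600 - 37442160.

Final answer: C_{14} = 2674440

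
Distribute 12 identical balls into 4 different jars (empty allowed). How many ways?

Stars and bars: C(n+k-1, k-1) = C(15,3).

Final answer: C(15,3) = 455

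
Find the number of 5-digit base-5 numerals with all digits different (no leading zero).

First digit: 4 (nonzero). Second: 4 (not first). Third: 3, etc.
Total: 4 x 4 x 3 x 2 x 1.

Final answer: 96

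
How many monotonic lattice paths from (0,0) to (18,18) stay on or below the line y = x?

Total monotonic paths to (18,18): C(36,18) = 9075135300.
Paths that cross above y=x (reflection bijection): C(36,19) = 8597496600.
Valid Dyck paths: 9075135300 - 8597496600.
(These counts are the Catalan numbers.)

Final answer: C_{18} = 477638700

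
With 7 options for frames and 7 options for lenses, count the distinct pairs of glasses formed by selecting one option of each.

By the multiplication principle: 7 x 7.

Final answer: 49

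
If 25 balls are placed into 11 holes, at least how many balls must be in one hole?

By the pigeonhole principle: ceiling(25/11).

Final answer: 3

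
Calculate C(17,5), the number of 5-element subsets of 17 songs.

C(17,5) = 17!/(5! x (17-5)!).

Final answer: C(17,5) = 6188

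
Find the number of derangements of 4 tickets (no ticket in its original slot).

Derangements satisfy D(n) = (n-1)(D(n-1) + D(n-2)), starting from D(0)=1, D(1)=0.
D(2) = 1 x (0 + 1) = 1
D(3) = 2 x (1 + 0) = 2
D(4) = 3 x (D(3) + D(2)) = 3 x (2 + 1)

Final answer: D(4) = 9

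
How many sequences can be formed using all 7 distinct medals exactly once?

The number of ways to arrange 7 distinct objects is 7!.

Final answer: 7! = 5040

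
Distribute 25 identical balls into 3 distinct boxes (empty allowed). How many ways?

Stars and bars: C(n+k-1, k-1) = C(27,2).

Final answer: C(27,2) = 351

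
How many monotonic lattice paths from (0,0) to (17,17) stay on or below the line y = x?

Total monotonic paths to (17,17): C(34,17) = 2333606220.
By the reflection principle, paths that go above the diagonal number C(34,18) = 2203961430.
Valid Dyck paths: 2333606220 - 2203961430.
(Equivalently, C_{17} = C(34,17)/18 = 2333606220/18.)

Final answer: C_{17} = 129644790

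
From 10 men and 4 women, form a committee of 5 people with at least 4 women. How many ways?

Sum over valid woman counts:
C(4,4)C(10,1).

Final answer: 10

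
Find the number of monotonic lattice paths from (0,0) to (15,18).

Each path has 15 right steps and 18 up steps in some order (33 steps total).
Choose which 18 of the 33 steps are up: C(33,18).

Final answer: C(33,18) = 1037158320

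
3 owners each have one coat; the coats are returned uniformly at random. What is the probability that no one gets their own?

Derangements satisfy D(n) = (n-1)(D(n-1) + D(n-2)), starting from D(0)=1, D(1)=0.
Building up: D(2)=1, D(3)=2.
Total arrangements: 3! = 6.
Probability = D(3)/3! = 1/3.

Final answer: D(3)/3! = 2/6 = 0.333333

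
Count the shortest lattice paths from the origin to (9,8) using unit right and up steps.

Each path has 9 right steps and 8 up steps in some order (17 steps total).
Choose which 8 of the 17 steps are up: C(17,8).

Final answer: C(17,8) = 24310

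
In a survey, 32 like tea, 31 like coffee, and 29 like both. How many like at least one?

|A union B| = |A| + |B| - |A intersect B| = 32 + 31 - 29.

Final answer: 34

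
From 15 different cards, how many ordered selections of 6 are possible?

P(15,6) = 15!/(15-6)! = 15!/9!.

Final answer: P(15,6) = 3603600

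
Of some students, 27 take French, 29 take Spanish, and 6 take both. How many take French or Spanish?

|A union B| = |A| + |B| - |A intersect B| = 27 + 29 - 6.

Final answer: 50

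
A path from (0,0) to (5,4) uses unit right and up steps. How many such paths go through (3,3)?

Paths (0,0)->(3,3): C(6,3) = 20.
Paths (3,3)->(5,4): C(3,1) = 3.
By multiplication principle: 20 x 3.

Final answer: 60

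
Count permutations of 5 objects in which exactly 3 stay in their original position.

Choose which 3 elements are fixed: C(5,3) = 10.
Derange the remaining 2 using D(j) = (j-1)(D(j-1) + D(j-2)), D(0)=1, D(1)=0: D(2)=1.
Total: 10 x 1.

Final answer: C(5,3) D(2) = 10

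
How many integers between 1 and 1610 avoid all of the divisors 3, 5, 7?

|div by 3|=536, |div by 5|=322, |div by 7|=230.
|div by 3&5|=107, |div by 3&7|=76, |div by 5&7|=46, |div by all|=15.
By inclusion-exclusion, divisible by at least one: 536+322+230-107-76-46+15 = 874.
Not divisible by any: 1610 - 874.

Final answer: 736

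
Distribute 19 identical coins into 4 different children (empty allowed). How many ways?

Stars and bars: C(n+k-1, k-1) = C(22,3).

Final answer: C(22,3) = 1540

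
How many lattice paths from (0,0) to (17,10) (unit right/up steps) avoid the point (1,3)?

Total paths to (17,10): C(27,10) = 8436285.
Paths through (1,3): C(4,3) x C(23,7) = 980628.
Avoiding (1,3): 8436285 - 980628.

Final answer: 7455657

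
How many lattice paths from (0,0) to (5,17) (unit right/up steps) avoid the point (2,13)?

Total paths to (5,17): C(22,17) = 26334.
Paths through (2,13): C(15,13) x C(7,4) = 3675.
Avoiding (2,13): 26334 - 3675.

Final answer: 22659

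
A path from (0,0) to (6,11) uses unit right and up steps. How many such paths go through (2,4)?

Paths (0,0)->(2,4): C(6,4) = 15.
Paths (2,4)->(6,11): C(11,7) = 330.
By multiplication principle: 15 x 330.

Final answer: 4950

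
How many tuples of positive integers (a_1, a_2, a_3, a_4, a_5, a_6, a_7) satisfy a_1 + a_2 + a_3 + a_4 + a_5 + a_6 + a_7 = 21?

Substitute a'_i = a_i - 1 (so a'_i >= 0). Then sum a'_i = 21 - 7 = 14.
Stars and bars: C(14+7-1, 7-1) = C(20,6).

Final answer: C(20,6) = 38760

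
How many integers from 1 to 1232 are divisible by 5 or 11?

Multiples of 5: 246. Multiples of 11: 112. Of both (lcm=55): 22.
By inclusion-exclusion: 246 + 112 - 22.

Final answer: 336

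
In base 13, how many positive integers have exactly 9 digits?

Leading digit: 12 options (nonzero). Other 8 digit(s): 13 options each.
Total: 12 x 13^8.

Final answer: 9788768652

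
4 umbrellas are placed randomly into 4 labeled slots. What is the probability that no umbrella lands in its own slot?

D(n) = (n-1)(D(n-1) + D(n-2)), D(0)=1, D(1)=0.
Building up: D(2)=1, D(3)=2, D(4)=9.
Total arrangements: 4! = 24.
Probability = D(4)/4! = 3/8.

Final answer: D(4)/4! = 9/24 = 0.375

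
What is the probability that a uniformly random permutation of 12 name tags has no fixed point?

D(n) = (n-1)(D(n-1) + D(n-2)), D(0)=1, D(1)=0.
Building up: D(2)=1, D(3)=2, D(4)=9, D(5)=44, D(6)=265, D(7)=1854, D(8)=14833, D(9)=133496, D(10)=1334961, D(11)=14684570, D(12)=176214841.
Total arrangements: 12! = 479001600.
Probability = D(12)/12! = 16019531/43545600.

Final answer: D(12)/12! = 176214841/479001600 = 0.367879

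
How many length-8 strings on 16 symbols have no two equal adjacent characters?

Let g(n) count such strings. g(1) = 16, and each valid string of length n-1 extends in 15 ways (any symbol but the last), so g(n) = 15 g(n-1).
Total: g(8) = 16 x 15^7.

Final answer: 16 x 15^{7} = 2733750000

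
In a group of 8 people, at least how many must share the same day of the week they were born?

There are 7 possible values for day of the week they were born. With 8 people and 7 categories, by pigeonhole: ceiling(8/7).

Final answer: 2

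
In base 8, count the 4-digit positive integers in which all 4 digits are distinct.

The leading digit has 7 choices (anything but zero); the next has 7 (anything but the first), then 6, and so on, one fewer each time.
Total: 7 x 7 x 6 x 5.

Final answer: 1470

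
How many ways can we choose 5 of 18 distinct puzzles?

C(18,5) = 18!/(5! x 13!).

Final answer: \binom{18}{5} = 8568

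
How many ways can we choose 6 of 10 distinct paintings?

C(10,6) = 10!/(6! x 4!).

Final answer: \binom{10}{6} = 210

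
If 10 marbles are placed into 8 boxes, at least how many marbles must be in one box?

By the pigeonhole principle: ceiling(10/8).

Final answer: 2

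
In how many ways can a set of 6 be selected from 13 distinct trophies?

C(13,6) = 13!/(6! x 7!).

Final answer: \binom{13}{6} = 1716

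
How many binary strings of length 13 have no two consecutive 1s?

Classify by the final bit: ...0 gives a(n-1) strings, ...01 gives a(n-2) strings. Thus a(n) = a(n-1) + a(n-2) with a(1)=2, a(2)=3.
Computing successive values: a(1)=2, a(2)=3, a(3)=5, a(4)=8, a(5)=13, a(6)=21, a(7)=34, a(8)=55, a(9)=89, a(10)=144, a(11)=233, a(12)=377, a(13)=610.

Final answer: 610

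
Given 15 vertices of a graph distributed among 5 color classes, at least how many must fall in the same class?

By pigeonhole with 15 objects and 5 categories: ceiling(15/5).

Final answer: 3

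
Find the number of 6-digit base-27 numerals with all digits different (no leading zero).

First digit: 26 (nonzero). Second: 26 (not first). Third: 25, etc.
Total: 26 x 26 x 25 x 24 x 23 x 22.

Final answer: 205233600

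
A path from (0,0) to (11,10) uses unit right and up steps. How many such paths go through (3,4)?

Paths (0,0)->(3,4): C(7,4) = 35.
Paths (3,4)->(11,10): C(14,6) = 3003.
By multiplication principle: 35 x 3003.

Final answer: 105105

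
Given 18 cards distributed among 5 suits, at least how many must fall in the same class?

By pigeonhole with 18 objects and 5 categories: ceiling(18/5).

Final answer: 4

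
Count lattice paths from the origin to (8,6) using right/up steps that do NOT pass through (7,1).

Total paths to (8,6): C(14,6) = 3003.
Paths through (7,1): C(8,1) x C(6,5) = 48.
Avoiding (7,1): 3003 - 48.

Final answer: 2955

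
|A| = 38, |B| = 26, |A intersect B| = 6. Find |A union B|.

|A union B| = |A| + |B| - |A intersect B| = 38 + 26 - 6.

Final answer: 58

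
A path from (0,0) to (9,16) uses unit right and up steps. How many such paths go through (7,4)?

Paths (0,0)->(7,4): C(11,4) = 330.
Paths (7,4)->(9,16): C(14,12) = 91.
By multiplication principle: 330 x 91.

Final answer: 30030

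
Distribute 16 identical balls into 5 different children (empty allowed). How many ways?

Stars and bars: C(n+k-1, k-1) = C(20,4).

Final answer: C(20,4) = 4845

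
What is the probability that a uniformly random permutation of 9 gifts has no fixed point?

Use the recurrence D(n) = (n-1)(D(n-1) + D(n-2)) with D(0)=1, D(1)=0.
Building up: D(2)=1, D(3)=2, D(4)=9, D(5)=44, D(6)=265, D(7)=1854, D(8)=14833, D(9)=133496.
Total arrangements: 9! = 362880.
Probability = D(9)/9! = 16687/45360.

Final answer: D(9)/9! = 133496/362880 = 0.367879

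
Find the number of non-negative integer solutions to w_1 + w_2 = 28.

Stars and bars with 28 stars and 1 bars:
C(28+2-1, 2-1) = C(29,1).

Final answer: C(29,1) = 29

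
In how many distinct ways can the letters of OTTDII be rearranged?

Letters (D:1, I:2, O:1, T:2). Total letters: 6.
Permutations = 6!/(2! x 2!).

Final answer: 180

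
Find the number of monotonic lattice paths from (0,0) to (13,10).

Each path has 13 right steps and 10 up steps in some order (23 steps total).
Choose which 10 of the 23 steps are up: C(23,10).

Final answer: C(23,10) = 1144066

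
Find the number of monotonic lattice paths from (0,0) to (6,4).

Each path has 6 right steps and 4 up steps in some order (10 steps total).
Choose which 4 of the 10 steps are up: C(10,4).

Final answer: C(10,4) = 210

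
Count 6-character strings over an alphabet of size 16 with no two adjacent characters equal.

Let g(n) count such strings. g(1) = 16, and each valid string of length n-1 extends in 15 ways (any symbol but the last), so g(n) = 15 g(n-1).
Total: g(6) = 16 x 15^5.

Final answer: 16 x 15^{5} = 12150000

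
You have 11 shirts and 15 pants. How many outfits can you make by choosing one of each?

By the multiplication principle: 11 x 15.

Final answer: 165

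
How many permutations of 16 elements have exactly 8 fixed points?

Choose which 8 elements are fixed: C(16,8) = 12870.
Derange the remaining 8 using D(j) = (j-1)(D(j-1) + D(j-2)), D(0)=1, D(1)=0: D(2)=1, D(3)=2, D(4)=9, D(5)=44, D(6)=265, D(7)=1854, D(8)=14833.
Total: 12870 x 14833.

Final answer: C(16,8) D(8) = 190900710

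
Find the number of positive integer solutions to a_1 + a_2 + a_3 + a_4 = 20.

Substitute a'_i = a_i - 1 (so a'_i >= 0). Then sum a'_i = 20 - 4 = 16.
Stars and bars: C(16+4-1, 4-1) = C(19,3).

Final answer: C(19,3) = 969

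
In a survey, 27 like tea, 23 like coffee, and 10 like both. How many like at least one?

|A union B| = |A| + |B| - |A intersect B| = 27 + 23 - 10.

Final answer: 40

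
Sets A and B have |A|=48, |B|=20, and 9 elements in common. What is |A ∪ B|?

|A union B| = |A| + |B| - |A intersect B| = 48 + 20 - 9.

Final answer: 59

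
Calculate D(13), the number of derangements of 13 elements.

D(n) = (n-1)(D(n-1) + D(n-2)), D(0)=1, D(1)=0.
D(2) = 1 x (0 + 1) = 1
D(3) = 2 x (1 + 0) = 2
D(4) = 3 x (2 + 1) = 9
D(5) = 4 x (9 + 2) = 44
D(6) = 5 x (44 + 9) = 265
D(7) = 6 x (265 + 44) = 1854
D(8) = 7 x (1854 + 265) = 14833
D(9) = 8 x (14833 + 1854) = 133496
D(10) = 9 x (133496 + 14833) = 1334961
D(11) = 10 x (1334961 + 133496) = 14684570
D(12) = 11 x (14684570 + 1334961) = 176214841
D(13) = 12 x (D(12) + D(11)) = 12 x (176214841 + 14684570)

Final answer: D(13) = 2290792932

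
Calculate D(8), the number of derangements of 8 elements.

Derangements satisfy D(n) = (n-1)(D(n-1) + D(n-2)), starting from D(0)=1, D(1)=0.
Building up: D(2)=1, D(3)=2, D(4)=9, D(5)=44, D(6)=265, D(7)=1854.
D(8) = 7 x (D(7) + D(6)) = 7 x (1854 + 265).

Final answer: D(8) = 14833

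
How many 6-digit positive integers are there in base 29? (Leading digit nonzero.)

In base 29, the leading digit has 28 choices (1..28); each of the remaining 5 digits has 29 choices.
Total: 28 x 29^5.

Final answer: 574312172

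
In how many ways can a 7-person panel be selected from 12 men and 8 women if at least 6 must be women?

Sum over valid woman counts:
C(8,6)C(12,1) = 336
C(8,7)C(12,0) = 8
Total: 336 + 8.

Final answer: 344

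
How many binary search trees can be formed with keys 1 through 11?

This is counted by the nth Catalan number C_n. Here n = 11.
Using C_0 = 1 and C_(k+1) = C_k x 2(2k+1)/(k+2), build up term by term: C_1=1, C_2=2, C_3=5, C_4=14, C_5=42, C_6=132, C_7=429, C_8=1430, C_9=4862, C_10=16796, C_11=58786.

Final answer: C_{11} = 58786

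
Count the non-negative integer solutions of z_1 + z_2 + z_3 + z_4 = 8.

Stars and bars with 8 stars and 3 bars:
C(8+4-1, 4-1) = C(11,3).

Final answer: C(11,3) = 165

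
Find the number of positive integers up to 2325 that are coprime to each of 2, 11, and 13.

|div by 2|=1162, |div by 11|=211, |div by 13|=178.
|div by 2&11|=105, |div by 2&13|=89, |div by 11&13|=16, |div by all|=8.
By inclusion-exclusion, divisible by at least one: 1162+211+178-105-89-16+8 = 1349.
Not divisible by any: 2325 - 1349.

Final answer: 976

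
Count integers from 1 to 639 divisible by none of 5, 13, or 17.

|div by 5|=127, |div by 13|=49, |div by 17|=37.
|div by 5&13|=9, |div by 5&17|=7, |div by 13&17|=2, |div by all|=0.
By inclusion-exclusion, divisible by at least one: 127+49+37-9-7-2+0 = 195.
Not divisible by any: 639 - 195.

Final answer: 444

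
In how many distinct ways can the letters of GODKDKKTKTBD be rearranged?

Letters (B:1, D:3, G:1, K:4, O:1, T:2). Total letters: 12.
Permutations = 12!/(4! x 3! x 2!).

Final answer: 1663200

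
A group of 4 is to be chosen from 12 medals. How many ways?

C(12,4) = 12!/(4! x (12-4)!).

Final answer: C(12,4) = 495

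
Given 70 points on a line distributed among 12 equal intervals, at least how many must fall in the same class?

By pigeonhole with 70 objects and 12 categories: ceiling(70/12).

Final answer: 6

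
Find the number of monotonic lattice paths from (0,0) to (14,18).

Each path has 14 right steps and 18 up steps in some order (32 steps total).
Choose which 18 of the 32 steps are up: C(32,18).

Final answer: C(32,18) = 471435600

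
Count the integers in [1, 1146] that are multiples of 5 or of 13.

Multiples of 5: 229. Multiples of 13: 88. Of both (lcm=65): 17.
By inclusion-exclusion: 229 + 88 - 17.

Final answer: 300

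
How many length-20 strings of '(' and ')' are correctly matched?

This is counted by the nth Catalan number C_n. Here n = 10 (pairs).
C_n = C(2n,n) - C(2n,n+1), so C_{10} = C(20,10) - C(20,11) = 184756 - 167960.

Final answer: C_{10} = 16796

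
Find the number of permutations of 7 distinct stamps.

The number of ways to arrange 7 distinct objects is 7!.

Final answer: 7! = 5040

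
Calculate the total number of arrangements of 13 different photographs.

The number of ways to arrange 13 distinct objects is 13!.

Final answer: 13! = 6227020800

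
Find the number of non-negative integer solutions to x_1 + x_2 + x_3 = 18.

Stars and bars with 18 stars and 2 bars:
C(18+3-1, 3-1) = C(20,2).

Final answer: C(20,2) = 190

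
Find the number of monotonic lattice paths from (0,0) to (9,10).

Each path has 9 right steps and 10 up steps in some order (19 steps total).
Choose which 10 of the 19 steps are up: C(19,10).

Final answer: C(19,10) = 92378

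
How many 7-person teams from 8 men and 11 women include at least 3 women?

Sum over valid woman counts:
C(11,3)C(8,4) = 11550
C(11,4)C(8,3) = 18480
C(11,5)C(8,2) = 12936
C(11,6)C(8,1) = 3696
C(11,7)C(8,0) = 330
Total: 11550 + 18480 + 12936 + 3696 + 330.

Final answer: 46992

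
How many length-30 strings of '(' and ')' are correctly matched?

The structures are counted by the Catalan number C_n. Here n = 15 (pairs).
C_n = C(2n,n) - C(2n,n+1), so C_{15} = C(30,15) - C(30,16) = 155117520 - 145422675.

Final answer: C_{15} = 9694845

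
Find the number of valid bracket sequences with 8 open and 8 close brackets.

The structures are counted by the Catalan number C_n. Here n = 8 (pairs).
Using C_0 = 1 and C_(k+1) = C_k x 2(2k+1)/(k+2), build up term by term: C_1=1, C_2=2, C_3=5, C_4=14, C_5=42, C_6=132, C_7=429, C_8=1430.

Final answer: C_{8} = 1430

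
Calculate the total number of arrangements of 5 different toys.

The number of ways to arrange 5 distinct objects is 5!.

Final answer: 5! = 120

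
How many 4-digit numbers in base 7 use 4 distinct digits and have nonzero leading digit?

The leading digit has 6 choices (anything but zero); the next has 6 (anything but the first), then 5, and so on, one fewer each time.
Total: 6 x 6 x 5 x 4.

Final answer: 720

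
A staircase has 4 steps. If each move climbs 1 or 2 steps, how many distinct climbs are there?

Condition on the final move: it is a 1-step (f(n-1) ways to get there) or a 2-step (f(n-2) ways), so f(n) = f(n-1) + f(n-2), with f(1)=1, f(2)=2.
Building up term by term: f(1)=1, f(2)=2, f(3)=3, f(4)=5.

Final answer: 5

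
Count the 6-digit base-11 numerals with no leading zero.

In base 11, the leading digit has 10 choices (1..10); each of the remaining 5 digits has 11 choices.
Total: 10 x 11^5.

Final answer: 1610510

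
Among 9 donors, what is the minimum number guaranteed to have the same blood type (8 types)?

There are 8 possible values for blood type (8 types). With 9 donors and 8 categories, by pigeonhole: ceiling(9/8).

Final answer: 2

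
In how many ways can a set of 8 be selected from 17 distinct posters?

C(17,8) = 17!/(8! x (17-8)!).

Final answer: C(17,8) = 24310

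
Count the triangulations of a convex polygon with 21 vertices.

This is a standard Catalan-number count: the answer is C_n. Here n = 21 - 2 = 19.
C_n = C(2n,n) - C(2n,n+1), so C_{19} = C(38,19) - C(38,20) = 35345263800 - 33578000610.

Final answer: C_{19} = 1767263190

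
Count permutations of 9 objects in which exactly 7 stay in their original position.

Choose which 7 elements are fixed: C(9,7) = 36.
Derange the remaining 2 using D(j) = (j-1)(D(j-1) + D(j-2)), D(0)=1, D(1)=0: D(2)=1.
Total: 36 x 1.

Final answer: C(9,7) D(2) = 36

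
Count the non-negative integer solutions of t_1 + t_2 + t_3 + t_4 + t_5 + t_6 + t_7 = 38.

Stars and bars with 38 stars and 6 bars:
C(38+7-1, 7-1) = C(44,6).

Final answer: C(44,6) = 7059052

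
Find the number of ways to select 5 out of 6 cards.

C(6,5) = 6!/(5! x (6-5)!).

Final answer: C(6,5) = 6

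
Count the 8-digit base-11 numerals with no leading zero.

Leading digit: 10 options (nonzero). Other 7 digit(s): 11 options each.
Total: 10 x 11^7.

Final answer: 194871710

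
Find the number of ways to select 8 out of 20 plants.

C(20,8) = 20!/(8! x 12!).

Final answer: \binom{20}{8} = 125970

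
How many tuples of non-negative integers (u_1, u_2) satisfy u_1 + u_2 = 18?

Stars and bars with 18 stars and 1 bars:
C(18+2-1, 2-1) = C(19,1).

Final answer: C(19,1) = 19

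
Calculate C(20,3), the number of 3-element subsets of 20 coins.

C(20,3) = 20!/(3! x (20-3)!).

Final answer: C(20,3) = 1140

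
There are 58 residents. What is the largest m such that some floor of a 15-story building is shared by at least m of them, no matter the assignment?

There are 15 possible values for floor of a 15-story building. With 58 residents and 15 categories, by pigeonhole: ceiling(58/15).

Final answer: 4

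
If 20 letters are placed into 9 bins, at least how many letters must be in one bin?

By the pigeonhole principle: ceiling(20/9).

Final answer: 3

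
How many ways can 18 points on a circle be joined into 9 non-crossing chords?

This is counted by the nth Catalan number C_n. Here n = 18/2 = 9.
C_n = (2n)!/(n!(n+1)!), so C_{9} = 18!/(9! x 10!) = C(18,9)/10 = 48620/10.

Final answer: C_{9} = 4862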